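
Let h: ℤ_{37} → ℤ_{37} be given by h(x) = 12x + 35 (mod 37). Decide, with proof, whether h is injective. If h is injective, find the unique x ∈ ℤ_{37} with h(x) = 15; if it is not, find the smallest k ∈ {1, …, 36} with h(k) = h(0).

Recall that h is injective if h(x_1) = h(x_2) implies x_1 = x_2.
If h(x_1) = h(x_2), then 12x_1 ≡ 12x_2 (mod 37). Because gcd(12, 37) = 1, we may cancel 12 to get x_1 ≡ x_2 (mod 37).
Hence h is injective.
We now compute 12⁻¹ mod 37 explicitly. Euclid's algorithm: 37 = 3·12 + 1; back-substituting gives 1 = 34·12 − 11·37, so 12⁻¹ ≡ 34 (mod 37).
Since h is injective, we compute h⁻¹(15): solve 12x + 35 ≡ 15 (mod 37), i.e. 12x ≡ 17 (mod 37).
Multiplying by 12⁻¹ = 34 gives x ≡ 34·17 = 578 = 15·37 + 23 ≡ 23 (mod 37).
Check: h(23) = 12·23 + 35 = 311 = 8·37 + 15 ≡ 15 (mod 37).

23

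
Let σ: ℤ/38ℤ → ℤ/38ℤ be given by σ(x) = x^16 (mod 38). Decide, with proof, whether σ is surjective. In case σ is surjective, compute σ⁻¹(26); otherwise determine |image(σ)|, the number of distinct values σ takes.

σ(18): Repeated squaring mod 38: 18^1 ≡ 18, 18^2 ≡ 18² = 324 ≡ 20, 18^4 ≡ 20² = 400 ≡ 20, 18^8 ≡ 20² = 400 ≡ 20, 18^16 ≡ 20² = 400 ≡ 20. So 18^16 ≡ 20 (mod 38).
σ(20): Repeated squaring mod 38: 20^1 ≡ 20, 20^2 ≡ 20² = 400 ≡ 20, 20^4 ≡ 20² = 400 ≡ 20, 20^8 ≡ 20² = 400 ≡ 20, 20^16 ≡ 20² = 400 ≡ 20. So 20^16 ≡ 20 (mod 38).
So σ(18) = σ(20) = 20 while 18 ≠ 20, hence σ is not injective.
A non-injective map from the 38-element set ℤ/38ℤ to itself takes at most 37 distinct values, so it cannot be surjective. So σ is not surjective.
Since σ is not surjective, we determine |image(σ)|. Computing x^16 mod 38 for each x (by repeated squaring, reducing mod 38 at every step), the values σ(0), σ(1), …, σ(37) are: 0, 1, 24, 17, 6, 35, 28, 7, 30, 23, 4, 11, 26, 9, 16, 25, 36, 5, 20, 19, 20, 5, 36, 25, 16, 9, 26, 11, 4, 23, 30, 7, 28, 35, 6, 17, 24, 1.
The distinct values are {0, 1, 4, 5, 6, 7, 9, 11, 16, 17, 19, 20, 23, 24, 25, 26, 28, 30, 35, 36}; there are 20 of them.

20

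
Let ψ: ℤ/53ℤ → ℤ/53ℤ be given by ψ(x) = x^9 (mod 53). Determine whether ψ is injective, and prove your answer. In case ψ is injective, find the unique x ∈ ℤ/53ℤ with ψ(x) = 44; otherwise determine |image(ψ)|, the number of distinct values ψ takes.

Since 53 is prime, the nonzero elements of ℤ/53ℤ form a cyclic group of order 52.
As gcd(9, 52) = 1, raising to the 9th power is a bijection on this group: if s^9 ≡ t^9 then (st^{−1})^9 = 1, and the only element of order dividing gcd(9, 52) = 1 is 1, so s = t.
With ψ(0) = 0 this makes ψ injective on all of ℤ/53ℤ, hence bijective (finite equal-size domain and codomain). In particular ψ is injective.
Since ψ is injective, we find the preimage of 44. The inverse of x ↦ x^9 on (ℤ/53ℤ)^× is x ↦ x^29, because 9·29 = 261 = 5·52 + 1 ≡ 1 (mod 52) and x^{52} = 1 for x ≠ 0 (Fermat). So ψ⁻¹(44) = 44^29 mod 53.
Repeated squaring mod 53: 44^1 ≡ 44, 44^2 ≡ 44² = 1936 ≡ 28, 44^4 ≡ 28² = 784 ≡ 42, 44^8 ≡ 42² = 1764 ≡ 15, 44^16 ≡ 15² = 225 ≡ 13. Since 29 = 16 + 8 + 4 + 1, 44^29 ≡ 13·15·42·44: 13·15 = 195 ≡ 36, then 36·42 = 1512 ≡ 28, then 28·44 = 1232 ≡ 13. So 44^29 ≡ 13 (mod 53).
Hence ψ⁻¹(44) = 13.

13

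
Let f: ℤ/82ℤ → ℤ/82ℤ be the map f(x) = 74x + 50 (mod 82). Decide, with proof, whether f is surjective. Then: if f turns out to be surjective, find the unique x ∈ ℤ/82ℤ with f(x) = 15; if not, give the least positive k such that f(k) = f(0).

41

Since gcd(74, 82) = 2, we have 74x ≡ 0 (mod 2) for all x, so f(x) ≡ 0 (mod 2).
But 1 ≢ 0 (mod 2), so 1 ∈ ℤ/82ℤ has no preimage. Therefore f is not surjective.
Since f is not surjective, we find the least positive k with f(k) = f(0): this means 74k ≡ 0 (mod 82), i.e. 82 ∣ 74k. Since gcd(74, 82) = 2, dividing through by 2 this holds exactly when 41 ∣ 37k, and as gcd(37, 41) = 1, exactly when 41 ∣ k.
The smallest positive such k is 41.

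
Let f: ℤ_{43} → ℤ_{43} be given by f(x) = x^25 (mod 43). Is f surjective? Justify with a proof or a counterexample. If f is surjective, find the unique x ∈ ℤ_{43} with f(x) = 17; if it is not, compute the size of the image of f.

14

Since 43 is prime, the nonzero elements of ℤ_{43} form a cyclic group of order 42.
As gcd(25, 42) = 1, raising to the 25th power is a bijection on this group: if a^25 ≡ b^25 then (ab^{−1})^25 = 1, and the only element of order dividing gcd(25, 42) = 1 is 1, so a = b.
With f(0) = 0 this makes f injective on all of ℤ_{43}, hence bijective (finite equal-size domain and codomain). In particular f is surjective.
Since f is surjective, we find the preimage of 17. The inverse of x ↦ x^25 on (ℤ_{43})^× is x ↦ x^37, because 25·37 = 925 = 22·42 + 1 ≡ 1 (mod 42) and x^{42} = 1 for x ≠ 0 (Fermat). So f⁻¹(17) = 17^37 mod 43.
Repeated squaring mod 43: 17^1 ≡ 17, 17^2 ≡ 17² = 289 ≡ 31, 17^4 ≡ 31² = 961 ≡ 15, 17^8 ≡ 15² = 225 ≡ 10, 17^16 ≡ 10² = 100 ≡ 14, 17^32 ≡ 14² = 196 ≡ 24. Since 37 = 32 + 4 + 1, 17^37 ≡ 24·15·17: 24·15 = 360 ≡ 16, then 16·17 = 272 ≡ 14. So 17^37 ≡ 14 (mod 43).
Hence f⁻¹(17) = 14.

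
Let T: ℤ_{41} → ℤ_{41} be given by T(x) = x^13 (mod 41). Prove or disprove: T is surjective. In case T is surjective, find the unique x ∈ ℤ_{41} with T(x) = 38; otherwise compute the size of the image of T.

Since 41 is prime, the nonzero elements of ℤ_{41} form a cyclic group of order 40.
As gcd(13, 40) = 1, raising to the 13th power is a bijection on this group: if s^13 ≡ t^13 then (st^{−1})^13 = 1, and the only element of order dividing gcd(13, 40) = 1 is 1, so s = t.
With T(0) = 0 this makes T injective on all of ℤ_{41}, hence bijective (finite equal-size domain and codomain). In particular T is surjective.
Since T is surjective, we find the preimage of 38. The inverse of x ↦ x^13 on (ℤ_{41})^× is x ↦ x^37, because 13·37 = 481 = 12·40 + 1 ≡ 1 (mod 40) and x^{40} = 1 for x ≠ 0 (Fermat). So T⁻¹(38) = 38^37 mod 41.
Repeated squaring mod 41: 38^1 ≡ 38, 38^2 ≡ 38² = 1444 ≡ 9, 38^4 ≡ 9² = 81 ≡ 40, 38^8 ≡ 40² = 1600 ≡ 1, 38^16 ≡ 1² = 1, 38^32 ≡ 1² = 1. Since 37 = 32 + 4 + 1, 38^37 ≡ 1·40·38: 1·40 = 40, then 40·38 = 1520 ≡ 3. So 38^37 ≡ 3 (mod 41).
Hence T⁻¹(38) = 3.

3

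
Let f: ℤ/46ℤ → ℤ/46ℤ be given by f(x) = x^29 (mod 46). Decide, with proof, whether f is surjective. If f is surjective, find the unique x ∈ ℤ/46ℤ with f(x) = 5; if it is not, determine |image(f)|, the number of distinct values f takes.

7

Computing x^29 mod 46 for each x (by repeated squaring, reducing mod 46 at every step), the values f(0), f(1), …, f(45) are: 0, 1, 36, 25, 8, 17, 26, 5, 12, 27, 14, 7, 16, 9, 42, 11, 18, 43, 6, 15, 44, 33, 22, 23, 24, 13, 2, 31, 40, 3, 28, 35, 4, 37, 30, 39, 32, 19, 34, 41, 20, 29, 38, 21, 10, 45.
Every element of ℤ/46ℤ appears exactly once in this list, so f is a bijection, and in particular surjective.
Since f is surjective, we read off the preimage of 5 from the same table: f(7) = 5, so f⁻¹(5) = 7.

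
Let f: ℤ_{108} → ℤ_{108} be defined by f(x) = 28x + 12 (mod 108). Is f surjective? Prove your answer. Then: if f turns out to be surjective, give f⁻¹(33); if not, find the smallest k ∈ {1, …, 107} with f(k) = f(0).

Since gcd(28, 108) = 4, we have 28x ≡ 0 (mod 4) for all x, so f(x) ≡ 0 (mod 4).
But 1 ≢ 0 (mod 4), so 1 ∈ ℤ_{108} has no preimage. Thus f is not surjective.
Since f is not surjective, we find the least positive k with f(k) = f(0): this means 28k ≡ 0 (mod 108), i.e. 108 ∣ 28k. Since gcd(28, 108) = 4, dividing through by 4 this holds exactly when 27 ∣ 7k, and as gcd(7, 27) = 1, exactly when 27 ∣ k.
The smallest positive such k is 27.

27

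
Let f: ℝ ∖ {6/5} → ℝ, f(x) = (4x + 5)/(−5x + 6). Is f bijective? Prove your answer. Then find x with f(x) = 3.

13/19

If f(x) = −4/5, cross-multiplying gives −5(4x + 5) = 4(−5x + 6), which simplifies to −25 = 24 — false.  So −4/5 has no preimage and f is not surjective.
So f is not bijective.
Solving f(x) = 3: cross-multiplying gives 4x + 5 = 3(−5x + 6), which rearranges to 19x = 13, so x = 13/19.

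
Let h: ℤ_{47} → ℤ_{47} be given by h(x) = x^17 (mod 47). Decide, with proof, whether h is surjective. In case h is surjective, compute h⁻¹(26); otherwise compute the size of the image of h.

19

Since 47 is prime, the nonzero elements of ℤ_{47} form a cyclic group of order 46.
As gcd(17, 46) = 1, raising to the 17th power is a bijection on this group: if u^17 ≡ v^17 then (uv^{−1})^17 = 1, and the only element of order dividing gcd(17, 46) = 1 is 1, so u = v.
With h(0) = 0 this makes h injective on all of ℤ_{47}, hence bijective (finite equal-size domain and codomain). In particular h is surjective.
Since h is surjective, we find the preimage of 26. The inverse of x ↦ x^17 on (ℤ_{47})^× is x ↦ x^19, because 17·19 = 323 = 7·46 + 1 ≡ 1 (mod 46) and x^{46} = 1 for x ≠ 0 (Fermat). So h⁻¹(26) = 26^19 mod 47.
Repeated squaring mod 47: 26^1 ≡ 26, 26^2 ≡ 26² = 676 ≡ 18, 26^4 ≡ 18² = 324 ≡ 42, 26^8 ≡ 42² = 1764 ≡ 25, 26^16 ≡ 25² = 625 ≡ 14. Since 19 = 16 + 2 + 1, 26^19 ≡ 14·18·26: 14·18 = 252 ≡ 17, then 17·26 = 442 ≡ 19. So 26^19 ≡ 19 (mod 47).
Hence h⁻¹(26) = 19.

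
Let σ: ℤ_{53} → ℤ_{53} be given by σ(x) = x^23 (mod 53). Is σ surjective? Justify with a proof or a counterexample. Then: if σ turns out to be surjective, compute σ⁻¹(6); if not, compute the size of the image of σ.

Since 53 is prime, the nonzero elements of ℤ_{53} form a cyclic group of order 52.
As gcd(23, 52) = 1, raising to the 23rd power is a bijection on this group: if u^23 ≡ v^23 then (uv^{−1})^23 = 1, and the only element of order dividing gcd(23, 52) = 1 is 1, so u = v.
With σ(0) = 0 this makes σ injective on all of ℤ_{53}, hence bijective (finite equal-size domain and codomain). In particular σ is surjective.
Since σ is surjective, we find the preimage of 6. The inverse of x ↦ x^23 on (ℤ_{53})^× is x ↦ x^43, because 23·43 = 989 = 19·52 + 1 ≡ 1 (mod 52) and x^{52} = 1 for x ≠ 0 (Fermat). So σ⁻¹(6) = 6^43 mod 53.
Repeated squaring mod 53: 6^1 ≡ 6, 6^2 ≡ 6² = 36, 6^4 ≡ 36² = 1296 ≡ 24, 6^8 ≡ 24² = 576 ≡ 46, 6^16 ≡ 46² = 2116 ≡ 49, 6^32 ≡ 49² = 2401 ≡ 16. Since 43 = 32 + 8 + 2 + 1, 6^43 ≡ 16·46·36·6: 16·46 = 736 ≡ 47, then 47·36 = 1692 ≡ 49, then 49·6 = 294 ≡ 29. So 6^43 ≡ 29 (mod 53).
Hence σ⁻¹(6) = 29.

29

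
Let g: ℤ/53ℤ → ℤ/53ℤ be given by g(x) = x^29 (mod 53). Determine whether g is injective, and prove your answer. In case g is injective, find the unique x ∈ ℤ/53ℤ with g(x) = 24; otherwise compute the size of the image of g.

13

Since 53 is prime, the nonzero elements of ℤ/53ℤ form a cyclic group of order 52.
As gcd(29, 52) = 1, raising to the 29th power is a bijection on this group: if a^29 ≡ b^29 then (ab^{−1})^29 = 1, and the only element of order dividing gcd(29, 52) = 1 is 1, so a = b.
With g(0) = 0 this makes g injective on all of ℤ/53ℤ, hence bijective (finite equal-size domain and codomain). In particular g is injective.
Since g is injective, we find the preimage of 24. The inverse of x ↦ x^29 on (ℤ/53ℤ)^× is x ↦ x^9, because 29·9 = 261 = 5·52 + 1 ≡ 1 (mod 52) and x^{52} = 1 for x ≠ 0 (Fermat). So g⁻¹(24) = 24^9 mod 53.
Repeated squaring mod 53: 24^1 ≡ 24, 24^2 ≡ 24² = 576 ≡ 46, 24^4 ≡ 46² = 2116 ≡ 49, 24^8 ≡ 49² = 2401 ≡ 16. Since 9 = 8 + 1, 24^9 ≡ 16·24: 16·24 = 384 ≡ 13. So 24^9 ≡ 13 (mod 53).
Hence g⁻¹(24) = 13.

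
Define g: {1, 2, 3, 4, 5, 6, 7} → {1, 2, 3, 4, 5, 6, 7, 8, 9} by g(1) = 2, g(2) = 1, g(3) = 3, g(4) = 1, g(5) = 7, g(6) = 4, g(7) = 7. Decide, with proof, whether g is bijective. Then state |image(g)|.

g(2) = 1 = g(4) with 2 ≠ 4, so g is not injective, hence not bijective.
The image of g is {1, 2, 3, 4, 7}, which has 5 elements.

5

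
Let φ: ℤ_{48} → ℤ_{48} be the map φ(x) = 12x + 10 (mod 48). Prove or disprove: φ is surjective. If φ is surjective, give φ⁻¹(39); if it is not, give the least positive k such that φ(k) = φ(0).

Recall: φ is surjective if every y in the codomain equals φ(x) for some x in the domain.
Since gcd(12, 48) = 12, we have 12x ≡ 0 (mod 12) for all x, so φ(x) ≡ 10 (mod 12).
But 0 ≢ 10 (mod 12), so 0 ∈ ℤ_{48} has no preimage. Thus φ is not surjective.
Since φ is not surjective, we find the least positive k with φ(k) = φ(0): this means 12k ≡ 0 (mod 48), i.e. 48 ∣ 12k. Since gcd(12, 48) = 12, dividing through by 12 this holds exactly when 4 ∣ k.
The smallest positive such k is 4.

4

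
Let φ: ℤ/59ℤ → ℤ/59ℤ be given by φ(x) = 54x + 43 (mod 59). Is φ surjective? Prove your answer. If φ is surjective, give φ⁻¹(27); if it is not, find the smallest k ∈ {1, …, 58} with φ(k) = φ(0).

15

Recall that surjectivity means every element of the codomain has a preimage under φ.
Since gcd(54, 59) = 1, 54 is invertible modulo 59. Euclid's algorithm: 59 = 1·54 + 5, 54 = 10·5 + 4, 5 = 1·4 + 1; back-substituting gives 1 = 47·54 − 43·59, so 54⁻¹ ≡ 47 (mod 59).
Then y ↦ 47(y − 43) is a two-sided inverse to φ, so every y ∈ ℤ/59ℤ has a preimage.
Hence φ is surjective.
Since φ is surjective, we compute φ⁻¹(27): solve 54x + 43 ≡ 27 (mod 59), i.e. 54x ≡ 43 (mod 59).
Multiplying by 54⁻¹ = 47 gives x ≡ 47·43 = 2021 = 34·59 + 15 ≡ 15 (mod 59).
Check: φ(15) = 54·15 + 43 = 853 = 14·59 + 27 ≡ 27 (mod 59).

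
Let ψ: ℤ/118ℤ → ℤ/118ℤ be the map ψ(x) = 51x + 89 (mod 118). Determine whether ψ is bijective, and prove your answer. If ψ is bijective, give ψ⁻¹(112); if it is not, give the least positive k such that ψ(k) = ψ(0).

Suppose ψ(u) = ψ(v) in ℤ/118ℤ. Then 51u + 89 ≡ 51v + 89 (mod 118), therefore 51(u − v) ≡ 0 (mod 118).
Since gcd(51, 118) = 1, 51 is invertible modulo 118, hence u − v ≡ 0 (mod 118), i.e. u = v.
We now compute 51⁻¹ mod 118 explicitly. Euclid's algorithm: 118 = 2·51 + 16, 51 = 3·16 + 3, 16 = 5·3 + 1; back-substituting gives 1 = 81·51 − 35·118, so 51⁻¹ ≡ 81 (mod 118).
Then y ↦ 81(y − 89) is a two-sided inverse to ψ, so every y ∈ ℤ/118ℤ has a preimage.
Therefore ψ is bijective.
Since ψ is bijective, we find ψ⁻¹(112): we need 51x ≡ 112 − 89 ≡ 23 (mod 118). Using 51⁻¹ = 81: x ≡ 81·23 = 1863 = 15·118 + 93, so x = 93.
Check: ψ(93) = 51·93 + 89 = 4832 = 40·118 + 112 ≡ 112 (mod 118).

93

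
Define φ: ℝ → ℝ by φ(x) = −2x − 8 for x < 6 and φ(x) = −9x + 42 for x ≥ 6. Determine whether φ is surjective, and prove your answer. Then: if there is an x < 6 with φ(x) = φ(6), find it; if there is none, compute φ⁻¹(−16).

Both pieces are strictly decreasing (slopes −2 and −9), so each is injective on its own interval.
The left piece maps (−∞, 6) onto (−20, ∞); the right piece maps [6, ∞) onto (−∞, −12].
The union (−20, ∞) ∪ (−∞, −12] covers ℝ, so φ is surjective.
For the follow-up: the images overlap, so an x < 6 with φ(x) = φ(6) exists. φ(6) = −12; solving −2x − 8 = −12 for x < 6 gives x = (−12 + 8)/(−2) = 2.

2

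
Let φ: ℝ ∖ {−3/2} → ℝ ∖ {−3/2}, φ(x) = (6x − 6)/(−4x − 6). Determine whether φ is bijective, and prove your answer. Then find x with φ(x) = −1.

Suppose φ(x_1) = φ(x_2). Cross-multiplying: (6x_1 − 6)(−4x_2 − 6) = (6x_2 − 6)(−4x_1 − 6).
Expanding both sides and cancelling the symmetric terms leaves −60·(x_1 − x_2) = 0. Since −60 ≠ 0, x_1 = x_2. So φ is injective.
For any y ≠ −3/2, solving y(−4x − 6) = 6x − 6 for x gives a well-defined x ≠ −3/2. So φ is surjective.
Hence φ is bijective.
Solving φ(x) = −1: cross-multiplying gives 6x − 6 = −1(−4x − 6), which rearranges to 2x = 12, so x = 6.

6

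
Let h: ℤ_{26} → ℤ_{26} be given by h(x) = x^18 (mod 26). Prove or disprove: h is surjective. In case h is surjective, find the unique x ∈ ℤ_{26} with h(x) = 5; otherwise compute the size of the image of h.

h(1) = 1^18 = 1.
h(3): Repeated squaring mod 26: 3^1 ≡ 3, 3^2 ≡ 3² = 9, 3^4 ≡ 9² = 81 ≡ 3, 3^8 ≡ 3² = 9, 3^16 ≡ 9² = 81 ≡ 3. Since 18 = 16 + 2, 3^18 ≡ 3·9: 3·9 = 27 ≡ 1. So 3^18 ≡ 1 (mod 26).
So h(1) = h(3) = 1 while 1 ≠ 3, hence h is not injective.
A non-injective map from the 26-element set ℤ_{26} to itself takes at most 25 distinct values, so it cannot be surjective. Hence h is not surjective.
Since h is not surjective, we determine |image(h)|. Computing x^18 mod 26 for each x (by repeated squaring, reducing mod 26 at every step), the values h(0), h(1), …, h(25) are: 0, 1, 12, 1, 14, 25, 12, 25, 12, 1, 14, 25, 14, 13, 14, 25, 14, 1, 12, 25, 12, 25, 14, 1, 12, 1.
The distinct values are {0, 1, 12, 13, 14, 25}; there are 6 of them.

6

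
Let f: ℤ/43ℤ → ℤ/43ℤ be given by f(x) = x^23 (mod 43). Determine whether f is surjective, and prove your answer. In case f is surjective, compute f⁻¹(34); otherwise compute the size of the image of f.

3

Since 43 is prime, the nonzero elements of ℤ/43ℤ form a cyclic group of order 42.
As gcd(23, 42) = 1, raising to the 23rd power is a bijection on this group: if a^23 ≡ b^23 then (ab^{−1})^23 = 1, and the only element of order dividing gcd(23, 42) = 1 is 1, so a = b.
With f(0) = 0 this makes f injective on all of ℤ/43ℤ, hence bijective (finite equal-size domain and codomain). In particular f is surjective.
Since f is surjective, we find the preimage of 34. The inverse of x ↦ x^23 on (ℤ/43ℤ)^× is x ↦ x^11, because 23·11 = 253 = 6·42 + 1 ≡ 1 (mod 42) and x^{42} = 1 for x ≠ 0 (Fermat). So f⁻¹(34) = 34^11 mod 43.
Repeated squaring mod 43: 34^1 ≡ 34, 34^2 ≡ 34² = 1156 ≡ 38, 34^4 ≡ 38² = 1444 ≡ 25, 34^8 ≡ 25² = 625 ≡ 23. Since 11 = 8 + 2 + 1, 34^11 ≡ 23·38·34: 23·38 = 874 ≡ 14, then 14·34 = 476 ≡ 3. So 34^11 ≡ 3 (mod 43).
Hence f⁻¹(34) = 3.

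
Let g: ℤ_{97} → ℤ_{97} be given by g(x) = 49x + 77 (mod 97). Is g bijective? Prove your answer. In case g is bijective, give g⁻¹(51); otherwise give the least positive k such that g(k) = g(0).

45

By definition, g is injective if g(a) = g(b) implies a = b.
If g(a) = g(b), then 49a ≡ 49b (mod 97). Because gcd(49, 97) = 1, we may cancel 49 to get a ≡ b (mod 97).
We now compute 49⁻¹ mod 97 explicitly. Euclid's algorithm: 97 = 1·49 + 48, 49 = 1·48 + 1; back-substituting gives 1 = 2·49 − 1·97, so 49⁻¹ ≡ 2 (mod 97).
For any y ∈ ℤ_{97}, x = 2(y − 77) mod 97 satisfies g(x) = 49·2(y − 77) + 77 ≡ y (since 49·2 ≡ 1 mod 97). So every y has a preimage.
Therefore g is bijective.
Since g is bijective, we compute g⁻¹(51): solve 49x + 77 ≡ 51 (mod 97), i.e. 49x ≡ 71 (mod 97).
Multiplying by 49⁻¹ = 2 gives x ≡ 2·71 = 142 = 1·97 + 45 ≡ 45 (mod 97).
Check: g(45) = 49·45 + 77 = 2282 = 23·97 + 51 ≡ 51 (mod 97).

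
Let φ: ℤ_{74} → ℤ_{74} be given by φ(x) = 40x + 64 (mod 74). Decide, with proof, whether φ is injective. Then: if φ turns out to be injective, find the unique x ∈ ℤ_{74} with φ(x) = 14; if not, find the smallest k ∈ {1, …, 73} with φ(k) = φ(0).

37

We have gcd(40, 74) = 2 > 1. Taking a = 0 and b = 37: φ(0) = 64 and φ(37) = 40·37 + 64 = 1544 ≡ 64 (mod 74).
So φ(0) = φ(37) while 0 ≠ 37, hence φ is not injective.
Since φ is not injective, we find the least positive k with φ(k) = φ(0): this means 40k ≡ 0 (mod 74), i.e. 74 ∣ 40k. Since gcd(40, 74) = 2, dividing through by 2 this holds exactly when 37 ∣ 20k, and as gcd(20, 37) = 1, exactly when 37 ∣ k.
The smallest positive such k is 37.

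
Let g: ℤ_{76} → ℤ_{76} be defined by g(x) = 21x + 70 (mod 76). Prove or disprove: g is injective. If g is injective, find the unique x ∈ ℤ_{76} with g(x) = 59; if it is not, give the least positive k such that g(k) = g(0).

If g(x_1) = g(x_2), then 21x_1 ≡ 21x_2 (mod 76). Because gcd(21, 76) = 1, we may cancel 21 to get x_1 ≡ x_2 (mod 76).
Hence g is injective.
We now compute 21⁻¹ mod 76 explicitly. Euclid's algorithm: 76 = 3·21 + 13, 21 = 1·13 + 8, 13 = 1·8 + 5, 8 = 1·5 + 3, 5 = 1·3 + 2, 3 = 1·2 + 1; back-substituting gives 1 = 29·21 − 8·76, so 21⁻¹ ≡ 29 (mod 76).
Since g is injective, we compute g⁻¹(59): solve 21x + 70 ≡ 59 (mod 76), i.e. 21x ≡ 65 (mod 76).
Multiplying by 21⁻¹ = 29 gives x ≡ 29·65 = 1885 = 24·76 + 61 ≡ 61 (mod 76).
Check: g(61) = 21·61 + 70 = 1351 = 17·76 + 59 ≡ 59 (mod 76).

61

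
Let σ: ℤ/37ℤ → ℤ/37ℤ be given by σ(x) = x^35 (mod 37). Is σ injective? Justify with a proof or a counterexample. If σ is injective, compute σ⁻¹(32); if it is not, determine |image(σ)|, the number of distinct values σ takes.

Since 37 is prime, the nonzero elements of ℤ/37ℤ form a cyclic group of order 36.
As gcd(35, 36) = 1, raising to the 35th power is a bijection on this group: if x_1^35 ≡ x_2^35 then (x_1x_2^{−1})^35 = 1, and the only element of order dividing gcd(35, 36) = 1 is 1, so x_1 = x_2.
With σ(0) = 0 this makes σ injective on all of ℤ/37ℤ, hence bijective (finite equal-size domain and codomain). In particular σ is injective.
Since σ is injective, we find the preimage of 32. The inverse of x ↦ x^35 on (ℤ/37ℤ)^× is x ↦ x^35, because 35·35 = 1225 = 34·36 + 1 ≡ 1 (mod 36) and x^{36} = 1 for x ≠ 0 (Fermat). So σ⁻¹(32) = 32^35 mod 37.
Repeated squaring mod 37: 32^1 ≡ 32, 32^2 ≡ 32² = 1024 ≡ 25, 32^4 ≡ 25² = 625 ≡ 33, 32^8 ≡ 33² = 1089 ≡ 16, 32^16 ≡ 16² = 256 ≡ 34, 32^32 ≡ 34² = 1156 ≡ 9. Since 35 = 32 + 2 + 1, 32^35 ≡ 9·25·32: 9·25 = 225 ≡ 3, then 3·32 = 96 ≡ 22. So 32^35 ≡ 22 (mod 37).
Hence σ⁻¹(32) = 22.

22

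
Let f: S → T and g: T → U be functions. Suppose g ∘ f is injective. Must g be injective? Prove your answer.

not injective

No. Take S = {1, 2, 3}, T = {1, 2, 3, 4, 5}, U = {1, 2, 3, 4, 5}, f(a) = a for each a ∈ S, and g(b) = 4 if b ∈ {4, 5} else g(b) = b.
Then g ∘ f = f is injective (S ⊂ T and f is the inclusion), but g(4) = g(5) = 4 with 4 ≠ 5, so g is not injective.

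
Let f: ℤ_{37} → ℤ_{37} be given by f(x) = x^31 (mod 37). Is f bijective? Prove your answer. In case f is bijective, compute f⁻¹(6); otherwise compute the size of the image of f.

Since 37 is prime, the nonzero elements of ℤ_{37} form a cyclic group of order 36.
As gcd(31, 36) = 1, raising to the 31st power is a bijection on this group: if a^31 ≡ b^31 then (ab^{−1})^31 = 1, and the only element of order dividing gcd(31, 36) = 1 is 1, so a = b.
With f(0) = 0 this makes f injective on all of ℤ_{37}, hence bijective (finite equal-size domain and codomain). In particular f is bijective.
Since f is bijective, we find the preimage of 6. The inverse of x ↦ x^31 on (ℤ_{37})^× is x ↦ x^7, because 31·7 = 217 = 6·36 + 1 ≡ 1 (mod 36) and x^{36} = 1 for x ≠ 0 (Fermat). So f⁻¹(6) = 6^7 mod 37.
Repeated squaring mod 37: 6^1 ≡ 6, 6^2 ≡ 6² = 36, 6^4 ≡ 36² = 1296 ≡ 1. Since 7 = 4 + 2 + 1, 6^7 ≡ 1·36·6: 1·36 = 36, then 36·6 = 216 ≡ 31. So 6^7 ≡ 31 (mod 37).
Hence f⁻¹(6) = 31.

31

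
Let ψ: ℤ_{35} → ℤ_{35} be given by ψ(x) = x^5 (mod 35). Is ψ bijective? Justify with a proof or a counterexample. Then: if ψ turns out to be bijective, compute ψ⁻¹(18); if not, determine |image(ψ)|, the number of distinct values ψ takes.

Computing x^5 mod 35 for each x (by repeated squaring, reducing mod 35 at every step), the values ψ(0), ψ(1), …, ψ(34) are: 0, 1, 32, 33, 9, 10, 6, 7, 8, 4, 5, 16, 17, 13, 14, 15, 11, 12, 23, 24, 20, 21, 22, 18, 19, 30, 31, 27, 28, 29, 25, 26, 2, 3, 34.
Every element of ℤ_{35} appears exactly once in this list, so ψ is a bijection, and in particular bijective.
Since ψ is bijective, we read off the preimage of 18 from the same table: ψ(23) = 18, so ψ⁻¹(18) = 23.

23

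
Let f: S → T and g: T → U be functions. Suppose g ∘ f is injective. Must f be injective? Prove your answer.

injective

Suppose f(s) = f(t). Applying g: (g ∘ f)(s) = (g ∘ f)(t). Since g ∘ f is injective, s = t. Hence f is injective.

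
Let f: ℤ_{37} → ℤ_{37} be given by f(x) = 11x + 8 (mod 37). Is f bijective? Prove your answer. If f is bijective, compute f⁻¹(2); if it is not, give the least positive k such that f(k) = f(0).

23

Suppose f(s) = f(t) in ℤ_{37}. Then 11s + 8 ≡ 11t + 8 (mod 37), therefore 11(s − t) ≡ 0 (mod 37).
Since gcd(11, 37) = 1, 11 is invertible modulo 37, therefore s − t ≡ 0 (mod 37), i.e. s = t.
We now compute 11⁻¹ mod 37 explicitly. Euclid's algorithm: 37 = 3·11 + 4, 11 = 2·4 + 3, 4 = 1·3 + 1; back-substituting gives 1 = 27·11 − 8·37, so 11⁻¹ ≡ 27 (mod 37).
For any y ∈ ℤ_{37}, x = 27(y − 8) mod 37 satisfies f(x) = 11·27(y − 8) + 8 ≡ y (since 11·27 ≡ 1 mod 37). So every y has a preimage.
So f is bijective.
Since f is bijective, we find f⁻¹(2): we need 11x ≡ 2 − 8 ≡ 31 (mod 37). Using 11⁻¹ = 27: x ≡ 27·31 = 837 = 22·37 + 23, so x = 23.
Check: f(23) = 11·23 + 8 = 261 = 7·37 + 2 ≡ 2 (mod 37).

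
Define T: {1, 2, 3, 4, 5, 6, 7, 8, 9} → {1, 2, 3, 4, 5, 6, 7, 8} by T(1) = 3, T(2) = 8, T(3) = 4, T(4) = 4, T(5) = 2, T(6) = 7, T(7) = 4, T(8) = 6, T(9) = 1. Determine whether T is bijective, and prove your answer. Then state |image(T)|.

T(3) = 4 = T(4) with 3 ≠ 4, so T is not injective, hence not bijective.
The image of T is {1, 2, 3, 4, 6, 7, 8}, which has 7 elements.

7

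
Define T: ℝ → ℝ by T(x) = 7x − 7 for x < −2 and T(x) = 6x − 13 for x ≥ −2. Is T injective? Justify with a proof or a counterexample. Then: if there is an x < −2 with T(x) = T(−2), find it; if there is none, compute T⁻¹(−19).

-18/7

Both pieces are strictly increasing (slopes 7 and 6), so each is injective on its own interval.
The left piece maps (−∞, −2) onto (−∞, −21); the right piece maps [−2, ∞) onto [−25, ∞).
These images overlap. In particular T(−2) = −25 (right piece), and solving 7x − 7 = −25 on the left piece gives x = −18/7 < −2.
So T(−18/7) = T(−2) with −18/7 ≠ −2, and T is not injective. This x = −18/7 is the requested value below −2.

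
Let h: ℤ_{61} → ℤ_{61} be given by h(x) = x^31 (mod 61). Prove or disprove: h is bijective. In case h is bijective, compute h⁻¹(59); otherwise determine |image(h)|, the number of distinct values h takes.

2

Since 61 is prime, the nonzero elements of ℤ_{61} form a cyclic group of order 60.
As gcd(31, 60) = 1, raising to the 31st power is a bijection on this group: if s^31 ≡ t^31 then (st^{−1})^31 = 1, and the only element of order dividing gcd(31, 60) = 1 is 1, so s = t.
With h(0) = 0 this makes h injective on all of ℤ_{61}, hence bijective (finite equal-size domain and codomain). In particular h is bijective.
Since h is bijective, we find the preimage of 59. The inverse of x ↦ x^31 on (ℤ_{61})^× is x ↦ x^31, because 31·31 = 961 = 16·60 + 1 ≡ 1 (mod 60) and x^{60} = 1 for x ≠ 0 (Fermat). So h⁻¹(59) = 59^31 mod 61.
Repeated squaring mod 61: 59^1 ≡ 59, 59^2 ≡ 59² = 3481 ≡ 4, 59^4 ≡ 4² = 16, 59^8 ≡ 16² = 256 ≡ 12, 59^16 ≡ 12² = 144 ≡ 22. Since 31 = 16 + 8 + 4 + 2 + 1, 59^31 ≡ 22·12·16·4·59: 22·12 = 264 ≡ 20, then 20·16 = 320 ≡ 15, then 15·4 = 60, then 60·59 = 3540 ≡ 2. So 59^31 ≡ 2 (mod 61).
Hence h⁻¹(59) = 2.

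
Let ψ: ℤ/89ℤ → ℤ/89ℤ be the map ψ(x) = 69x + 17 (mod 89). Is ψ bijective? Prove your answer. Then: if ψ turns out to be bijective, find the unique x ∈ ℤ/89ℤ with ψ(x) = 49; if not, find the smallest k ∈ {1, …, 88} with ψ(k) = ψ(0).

Suppose ψ(u) = ψ(v) in ℤ/89ℤ. Then 69u + 17 ≡ 69v + 17 (mod 89), thus 69(u − v) ≡ 0 (mod 89).
Since gcd(69, 89) = 1, 69 is invertible modulo 89, hence u − v ≡ 0 (mod 89), i.e. u = v.
We now compute 69⁻¹ mod 89 explicitly. Euclid's algorithm: 89 = 1·69 + 20, 69 = 3·20 + 9, 20 = 2·9 + 2, 9 = 4·2 + 1; back-substituting gives 1 = 40·69 − 31·89, so 69⁻¹ ≡ 40 (mod 89).
Then y ↦ 40(y − 17) is a two-sided inverse to ψ, so every y ∈ ℤ/89ℤ has a preimage.
So ψ is bijective.
Since ψ is bijective, we find ψ⁻¹(49): we need 69x ≡ 49 − 17 ≡ 32 (mod 89). Using 69⁻¹ = 40: x ≡ 40·32 = 1280 = 14·89 + 34, so x = 34.
Check: ψ(34) = 69·34 + 17 = 2363 = 26·89 + 49 ≡ 49 (mod 89).

34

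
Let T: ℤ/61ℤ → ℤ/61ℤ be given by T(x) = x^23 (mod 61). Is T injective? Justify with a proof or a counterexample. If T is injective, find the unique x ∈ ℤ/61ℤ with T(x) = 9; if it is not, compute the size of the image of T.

20

Since 61 is prime, the nonzero elements of ℤ/61ℤ form a cyclic group of order 60.
As gcd(23, 60) = 1, raising to the 23rd power is a bijection on this group: if s^23 ≡ t^23 then (st^{−1})^23 = 1, and the only element of order dividing gcd(23, 60) = 1 is 1, so s = t.
With T(0) = 0 this makes T injective on all of ℤ/61ℤ, hence bijective (finite equal-size domain and codomain). In particular T is injective.
Since T is injective, we find the preimage of 9. The inverse of x ↦ x^23 on (ℤ/61ℤ)^× is x ↦ x^47, because 23·47 = 1081 = 18·60 + 1 ≡ 1 (mod 60) and x^{60} = 1 for x ≠ 0 (Fermat). So T⁻¹(9) = 9^47 mod 61.
Repeated squaring mod 61: 9^1 ≡ 9, 9^2 ≡ 9² = 81 ≡ 20, 9^4 ≡ 20² = 400 ≡ 34, 9^8 ≡ 34² = 1156 ≡ 58, 9^16 ≡ 58² = 3364 ≡ 9, 9^32 ≡ 9² = 81 ≡ 20. Since 47 = 32 + 8 + 4 + 2 + 1, 9^47 ≡ 20·58·34·20·9: 20·58 = 1160 ≡ 1, then 1·34 = 34, then 34·20 = 680 ≡ 9, then 9·9 = 81 ≡ 20. So 9^47 ≡ 20 (mod 61).
Hence T⁻¹(9) = 20.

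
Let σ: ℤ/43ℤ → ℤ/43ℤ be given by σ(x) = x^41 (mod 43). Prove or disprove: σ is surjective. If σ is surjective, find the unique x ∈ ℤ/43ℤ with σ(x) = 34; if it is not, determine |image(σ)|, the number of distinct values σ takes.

Since 43 is prime, the nonzero elements of ℤ/43ℤ form a cyclic group of order 42.
As gcd(41, 42) = 1, raising to the 41st power is a bijection on this group: if x_1^41 ≡ x_2^41 then (x_1x_2^{−1})^41 = 1, and the only element of order dividing gcd(41, 42) = 1 is 1, so x_1 = x_2.
With σ(0) = 0 this makes σ injective on all of ℤ/43ℤ, hence bijective (finite equal-size domain and codomain). In particular σ is surjective.
Since σ is surjective, we find the preimage of 34. The inverse of x ↦ x^41 on (ℤ/43ℤ)^× is x ↦ x^41, because 41·41 = 1681 = 40·42 + 1 ≡ 1 (mod 42) and x^{42} = 1 for x ≠ 0 (Fermat). So σ⁻¹(34) = 34^41 mod 43.
Repeated squaring mod 43: 34^1 ≡ 34, 34^2 ≡ 34² = 1156 ≡ 38, 34^4 ≡ 38² = 1444 ≡ 25, 34^8 ≡ 25² = 625 ≡ 23, 34^16 ≡ 23² = 529 ≡ 13, 34^32 ≡ 13² = 169 ≡ 40. Since 41 = 32 + 8 + 1, 34^41 ≡ 40·23·34: 40·23 = 920 ≡ 17, then 17·34 = 578 ≡ 19. So 34^41 ≡ 19 (mod 43).
Hence σ⁻¹(34) = 19.

19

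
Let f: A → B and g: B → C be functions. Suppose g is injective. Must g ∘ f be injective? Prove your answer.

not injective

No. Take A = {1, 2}, B = C = {1, 2, 3, 4, 5}, f(1) = f(2) = 1, and g = identity (injective).
Then (g ∘ f)(1) = (g ∘ f)(2) = 1 with 1 ≠ 2, so g ∘ f is not injective.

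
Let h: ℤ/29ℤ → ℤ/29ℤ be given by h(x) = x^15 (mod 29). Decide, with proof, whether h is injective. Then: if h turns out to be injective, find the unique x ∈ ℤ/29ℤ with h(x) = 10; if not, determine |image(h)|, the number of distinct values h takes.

19

Since 29 is prime, the nonzero elements of ℤ/29ℤ form a cyclic group of order 28.
As gcd(15, 28) = 1, raising to the 15th power is a bijection on this group: if s^15 ≡ t^15 then (st^{−1})^15 = 1, and the only element of order dividing gcd(15, 28) = 1 is 1, so s = t.
With h(0) = 0 this makes h injective on all of ℤ/29ℤ, hence bijective (finite equal-size domain and codomain). In particular h is injective.
Since h is injective, we find the preimage of 10. The inverse of x ↦ x^15 on (ℤ/29ℤ)^× is x ↦ x^15, because 15·15 = 225 = 8·28 + 1 ≡ 1 (mod 28) and x^{28} = 1 for x ≠ 0 (Fermat). So h⁻¹(10) = 10^15 mod 29.
Repeated squaring mod 29: 10^1 ≡ 10, 10^2 ≡ 10² = 100 ≡ 13, 10^4 ≡ 13² = 169 ≡ 24, 10^8 ≡ 24² = 576 ≡ 25. Since 15 = 8 + 4 + 2 + 1, 10^15 ≡ 25·24·13·10: 25·24 = 600 ≡ 20, then 20·13 = 260 ≡ 28, then 28·10 = 280 ≡ 19. So 10^15 ≡ 19 (mod 29).
Hence h⁻¹(10) = 19.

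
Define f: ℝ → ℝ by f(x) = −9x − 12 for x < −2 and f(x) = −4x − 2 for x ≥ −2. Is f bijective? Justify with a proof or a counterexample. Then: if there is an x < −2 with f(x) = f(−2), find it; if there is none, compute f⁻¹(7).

Both pieces are strictly decreasing (slopes −9 and −4), so each is injective on its own interval.
The left piece maps (−∞, −2) onto (6, ∞); the right piece maps [−2, ∞) onto (−∞, 6].
Since 6 = 6, the images partition ℝ: f is injective and surjective, hence bijective.
Because the two images are disjoint, no x < −2 has f(x) = f(−2), so we compute f⁻¹(7): 7 lies in (6, ∞), so solve −9x − 12 = 7: x = (7 + 12)/(−9) = −19/9.

-19/9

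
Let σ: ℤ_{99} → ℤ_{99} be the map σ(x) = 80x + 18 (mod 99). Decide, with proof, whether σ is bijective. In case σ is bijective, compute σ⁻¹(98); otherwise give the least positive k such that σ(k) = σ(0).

1

Suppose σ(x_1) = σ(x_2) in ℤ_{99}. Then 80x_1 + 18 ≡ 80x_2 + 18 (mod 99), hence 80(x_1 − x_2) ≡ 0 (mod 99).
Since gcd(80, 99) = 1, 80 is invertible modulo 99, thus x_1 − x_2 ≡ 0 (mod 99), i.e. x_1 = x_2.
We now compute 80⁻¹ mod 99 explicitly. Euclid's algorithm: 99 = 1·80 + 19, 80 = 4·19 + 4, 19 = 4·4 + 3, 4 = 1·3 + 1; back-substituting gives 1 = 26·80 − 21·99, so 80⁻¹ ≡ 26 (mod 99).
For any y ∈ ℤ_{99}, x = 26(y − 18) mod 99 satisfies σ(x) = 80·26(y − 18) + 18 ≡ y (since 80·26 ≡ 1 mod 99). So every y has a preimage.
Hence σ is bijective.
Since σ is bijective, we find σ⁻¹(98): we need 80x ≡ 98 − 18 ≡ 80 (mod 99). Using 80⁻¹ = 26: x ≡ 26·80 = 2080 = 21·99 + 1, so x = 1.
Check: σ(1) = 80·1 + 18 = 98 ≡ 98 (mod 99).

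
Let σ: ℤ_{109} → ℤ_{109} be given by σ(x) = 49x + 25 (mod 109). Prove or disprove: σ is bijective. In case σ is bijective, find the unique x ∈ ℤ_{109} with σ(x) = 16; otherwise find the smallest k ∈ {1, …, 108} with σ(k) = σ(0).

71

Suppose σ(a) = σ(b) in ℤ_{109}. Then 49a + 25 ≡ 49b + 25 (mod 109), therefore 49(a − b) ≡ 0 (mod 109).
Since gcd(49, 109) = 1, 49 is invertible modulo 109, thus a − b ≡ 0 (mod 109), i.e. a = b.
We now compute 49⁻¹ mod 109 explicitly. Euclid's algorithm: 109 = 2·49 + 11, 49 = 4·11 + 5, 11 = 2·5 + 1; back-substituting gives 1 = 89·49 − 40·109, so 49⁻¹ ≡ 89 (mod 109).
For any y ∈ ℤ_{109}, x = 89(y − 25) mod 109 satisfies σ(x) = 49·89(y − 25) + 25 ≡ y (since 49·89 ≡ 1 mod 109). So every y has a preimage.
So σ is bijective.
Since σ is bijective, we compute σ⁻¹(16): solve 49x + 25 ≡ 16 (mod 109), i.e. 49x ≡ 100 (mod 109).
Multiplying by 49⁻¹ = 89 gives x ≡ 89·100 = 8900 = 81·109 + 71 ≡ 71 (mod 109).
Check: σ(71) = 49·71 + 25 = 3504 = 32·109 + 16 ≡ 16 (mod 109).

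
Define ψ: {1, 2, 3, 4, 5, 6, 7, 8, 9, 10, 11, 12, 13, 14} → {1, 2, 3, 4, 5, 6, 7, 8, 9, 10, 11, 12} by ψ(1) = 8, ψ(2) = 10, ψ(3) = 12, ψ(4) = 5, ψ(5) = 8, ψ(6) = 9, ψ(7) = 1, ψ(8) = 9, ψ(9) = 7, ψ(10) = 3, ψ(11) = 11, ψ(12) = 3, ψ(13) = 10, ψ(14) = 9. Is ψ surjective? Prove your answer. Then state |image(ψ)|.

No element maps to 2, so ψ is not surjective.
The image of ψ is {1, 3, 5, 7, 8, 9, 10, 11, 12}, which has 9 elements.

9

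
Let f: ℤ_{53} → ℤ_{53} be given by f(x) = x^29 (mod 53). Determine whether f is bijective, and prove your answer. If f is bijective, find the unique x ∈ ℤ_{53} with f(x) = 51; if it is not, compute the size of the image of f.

18

Since 53 is prime, the nonzero elements of ℤ_{53} form a cyclic group of order 52.
As gcd(29, 52) = 1, raising to the 29th power is a bijection on this group: if a^29 ≡ b^29 then (ab^{−1})^29 = 1, and the only element of order dividing gcd(29, 52) = 1 is 1, so a = b.
With f(0) = 0 this makes f injective on all of ℤ_{53}, hence bijective (finite equal-size domain and codomain). In particular f is bijective.
Since f is bijective, we find the preimage of 51. The inverse of x ↦ x^29 on (ℤ_{53})^× is x ↦ x^9, because 29·9 = 261 = 5·52 + 1 ≡ 1 (mod 52) and x^{52} = 1 for x ≠ 0 (Fermat). So f⁻¹(51) = 51^9 mod 53.
Repeated squaring mod 53: 51^1 ≡ 51, 51^2 ≡ 51² = 2601 ≡ 4, 51^4 ≡ 4² = 16, 51^8 ≡ 16² = 256 ≡ 44. Since 9 = 8 + 1, 51^9 ≡ 44·51: 44·51 = 2244 ≡ 18. So 51^9 ≡ 18 (mod 53).
Hence f⁻¹(51) = 18.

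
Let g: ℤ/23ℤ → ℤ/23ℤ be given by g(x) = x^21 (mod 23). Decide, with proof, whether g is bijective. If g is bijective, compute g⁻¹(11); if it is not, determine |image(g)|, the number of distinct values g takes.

Since 23 is prime, the nonzero elements of ℤ/23ℤ form a cyclic group of order 22.
As gcd(21, 22) = 1, raising to the 21st power is a bijection on this group: if s^21 ≡ t^21 then (st^{−1})^21 = 1, and the only element of order dividing gcd(21, 22) = 1 is 1, so s = t.
With g(0) = 0 this makes g injective on all of ℤ/23ℤ, hence bijective (finite equal-size domain and codomain). In particular g is bijective.
Since g is bijective, we find the preimage of 11. The inverse of x ↦ x^21 on (ℤ/23ℤ)^× is x ↦ x^21, because 21·21 = 441 = 20·22 + 1 ≡ 1 (mod 22) and x^{22} = 1 for x ≠ 0 (Fermat). So g⁻¹(11) = 11^21 mod 23.
Repeated squaring mod 23: 11^1 ≡ 11, 11^2 ≡ 11² = 121 ≡ 6, 11^4 ≡ 6² = 36 ≡ 13, 11^8 ≡ 13² = 169 ≡ 8, 11^16 ≡ 8² = 64 ≡ 18. Since 21 = 16 + 4 + 1, 11^21 ≡ 18·13·11: 18·13 = 234 ≡ 4, then 4·11 = 44 ≡ 21. So 11^21 ≡ 21 (mod 23).
Hence g⁻¹(11) = 21.

21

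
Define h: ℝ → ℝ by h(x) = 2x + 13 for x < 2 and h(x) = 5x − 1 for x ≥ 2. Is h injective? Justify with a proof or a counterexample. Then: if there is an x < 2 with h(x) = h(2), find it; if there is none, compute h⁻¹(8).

-2

Both pieces are strictly increasing (slopes 2 and 5), so each is injective on its own interval.
The left piece maps (−∞, 2) onto (−∞, 17); the right piece maps [2, ∞) onto [9, ∞).
These images overlap. In particular h(2) = 9 (right piece), and solving 2x + 13 = 9 on the left piece gives x = −2 < 2.
So h(−2) = h(2) with −2 ≠ 2, and h is not injective. This x = −2 is the requested value below 2.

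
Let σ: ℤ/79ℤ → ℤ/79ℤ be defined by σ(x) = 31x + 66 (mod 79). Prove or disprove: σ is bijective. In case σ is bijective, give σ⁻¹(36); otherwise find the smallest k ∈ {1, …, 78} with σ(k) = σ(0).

If σ(a) = σ(b), then 31a ≡ 31b (mod 79). Because gcd(31, 79) = 1, we may cancel 31 to get a ≡ b (mod 79).
We now compute 31⁻¹ mod 79 explicitly. Euclid's algorithm: 79 = 2·31 + 17, 31 = 1·17 + 14, 17 = 1·14 + 3, 14 = 4·3 + 2, 3 = 1·2 + 1; back-substituting gives 1 = 51·31 − 20·79, so 31⁻¹ ≡ 51 (mod 79).
Then y ↦ 51(y − 66) is a two-sided inverse to σ, so every y ∈ ℤ/79ℤ has a preimage.
Hence σ is bijective.
Since σ is bijective, we find σ⁻¹(36): we need 31x ≡ 36 − 66 ≡ 49 (mod 79). Using 31⁻¹ = 51: x ≡ 51·49 = 2499 = 31·79 + 50, so x = 50.
Check: σ(50) = 31·50 + 66 = 1616 = 20·79 + 36 ≡ 36 (mod 79).

50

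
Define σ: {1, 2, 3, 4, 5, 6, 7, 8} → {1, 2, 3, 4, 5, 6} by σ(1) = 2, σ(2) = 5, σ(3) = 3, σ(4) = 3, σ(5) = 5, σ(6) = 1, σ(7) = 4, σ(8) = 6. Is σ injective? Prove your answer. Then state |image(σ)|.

6

σ(3) = 3 = σ(4) with 3 ≠ 4, so σ is not injective.
The image of σ is {1, 2, 3, 4, 5, 6}, which has 6 elements.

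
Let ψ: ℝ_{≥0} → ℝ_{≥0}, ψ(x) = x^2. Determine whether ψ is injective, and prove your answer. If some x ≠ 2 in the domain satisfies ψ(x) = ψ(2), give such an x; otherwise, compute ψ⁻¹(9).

3

On ℝ_{≥0}, x ↦ x^2 is strictly increasing, so ψ(x_1) = ψ(x_2) forces x_1 = x_2. Thus ψ is injective.
Since x ↦ x^2 is strictly increasing on ℝ_{≥0}, it is injective there, so no x ≠ 2 in the domain has ψ(x) = ψ(2). We therefore compute ψ⁻¹(9) = 9^{1/2} = 3 (indeed 3^2 = 9).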